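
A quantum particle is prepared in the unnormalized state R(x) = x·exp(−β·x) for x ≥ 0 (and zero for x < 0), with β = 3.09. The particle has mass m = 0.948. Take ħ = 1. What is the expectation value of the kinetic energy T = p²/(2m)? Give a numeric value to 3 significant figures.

T = −(ħ²/2m) d²/dx², so ⟨T⟩ = −(ħ²/2m) ∫ R*·R'' dx / ∫|R|² dx; with m = 0.948.
Differentiate x·exp(−β·x) with the product rule; every integrand then reduces to terms xʲ·e^(−2βx) on [0, ∞), with ∫₀^∞ xʲ·e^(−2βx) dx = j!/(2β)^(j+1).
State is unnormalized: ∫|R|² dx = 0.0084735, and ∫R*·(−ħ²/2m · R'') dx = 0.042672, so ⟨T⟩ = 0.042672 / 0.0084735.
⟨T⟩ = 5.0359.

5.04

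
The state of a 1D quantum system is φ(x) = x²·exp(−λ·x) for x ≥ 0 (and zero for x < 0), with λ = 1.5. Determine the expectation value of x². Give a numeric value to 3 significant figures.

⟨x²⟩ = ∫ x²·|φ|² dx / ∫|φ|² dx (integrals over the domain).
Every integrand reduces to terms xʲ·e^(−2λx) on [0, ∞); use ∫₀^∞ xʲ·e^(−2λx) dx = j!/(2λ)^(j+1).
State is unnormalized: ∫|φ|² dx = 0.098765, and ∫φ*·x²·φ dx = 0.32922, so ⟨x²⟩ = 0.32922 / 0.098765.
⟨x²⟩ = 3.3333.

3.33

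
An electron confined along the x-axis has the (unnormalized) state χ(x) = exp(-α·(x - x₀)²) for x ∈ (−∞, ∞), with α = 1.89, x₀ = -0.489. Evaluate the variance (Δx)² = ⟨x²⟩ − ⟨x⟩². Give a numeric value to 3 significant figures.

Compute ⟨x⟩ and ⟨x²⟩ separately, then (Δx)² = ⟨x²⟩ − ⟨x⟩².
Gaussian moments (u = x − x₀): ∫u^(2j)·e^(−2αu²) du = (2j−1)!!/(4α)^j · √(π/(2α)), odd powers integrate to 0; here √(π/(2α)) = 0.91165.
Normalization: ∫|χ|² dx = 0.91165.
⟨x⟩ = -0.48900 and ⟨x²⟩ = 0.37140.
(Δx)² = 0.37140 − (-0.48900)² = 0.13228.

0.132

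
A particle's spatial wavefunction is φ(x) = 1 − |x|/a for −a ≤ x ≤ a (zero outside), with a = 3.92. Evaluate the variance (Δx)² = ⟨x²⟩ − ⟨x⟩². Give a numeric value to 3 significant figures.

1.54

Compute ⟨x⟩ and ⟨x²⟩ separately, then (Δx)² = ⟨x²⟩ − ⟨x⟩².
φ is even, so ∫ over [−a, a] = 2∫₀ᵃ with φ = 1 − x/a there: ∫₀ᵃ (1 − x/a)² dx = a/3, ∫₀ᵃ x²(1 − x/a)² dx = a³/30, ∫₀ᵃ x⁴(1 − x/a)² dx = a⁵/105.
Normalization: ∫|φ|² dx = 2.6133.
⟨x⟩ = 0.0000 and ⟨x²⟩ = 1.5366.
(Δx)² = 1.5366 − (0.0000)² = 1.5366.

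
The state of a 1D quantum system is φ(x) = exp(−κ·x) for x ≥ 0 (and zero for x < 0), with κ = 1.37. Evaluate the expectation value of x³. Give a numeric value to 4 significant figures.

⟨x³⟩ = ∫ x³·|φ|² dx / ∫|φ|² dx (integrals over the domain).
Every integrand reduces to terms xʲ·e^(−2κx) on [0, ∞); use ∫₀^∞ xʲ·e^(−2κx) dx = j!/(2κ)^(j+1).
State is unnormalized: ∫|φ|² dx = 0.36496, and ∫φ*·x³·φ dx = 0.10645, so ⟨x³⟩ = 0.10645 / 0.36496.
⟨x³⟩ = 0.29168.

0.2917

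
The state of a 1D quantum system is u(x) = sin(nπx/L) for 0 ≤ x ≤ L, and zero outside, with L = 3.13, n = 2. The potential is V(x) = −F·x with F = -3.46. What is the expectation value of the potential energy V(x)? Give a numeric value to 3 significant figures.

⟨V⟩ = ∫ V(x)·|u|² dx / ∫|u|² dx.
With sin²θ = (1 − cos2θ)/2 on 0 ≤ x ≤ L: ∫sin²(nπx/L) dx = L/2, ∫x·sin²(nπx/L) dx = L²/4, ∫x²·sin²(nπx/L) dx = L³·(1/6 − 1/(4n²π²)); higher powers xᵏ the same way, integrating xᵏ·cos(2nπx/L) by parts.
State is unnormalized: ∫|u|² dx = 1.5650, and ∫u*·V(x)·u dx = 8.4743, so ⟨V⟩ = 8.4743 / 1.5650.
⟨V⟩ = 5.4149.

5.41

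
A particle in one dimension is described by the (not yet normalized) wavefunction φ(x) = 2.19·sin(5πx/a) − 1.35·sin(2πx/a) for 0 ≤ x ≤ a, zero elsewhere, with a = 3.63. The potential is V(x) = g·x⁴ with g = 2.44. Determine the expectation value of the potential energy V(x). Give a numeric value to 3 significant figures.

93.5

⟨V⟩ = ∫ V(x)·|φ|² dx / ∫|φ|² dx.
On 0 ≤ x ≤ a (j ≠ l): ∫sin²(jπx/a) dx = a/2, ∫sin(jπx/a)·sin(lπx/a) dx = 0; diagonal moments ∫x·sin²(jπx/a) dx = a²/4, ∫x²·sin²(jπx/a) dx = a³·(1/6 − 1/(4j²π²)); cross terms ∫x·sin(jπx/a)·sin(lπx/a) dx = 0 for j + l even and −4jla²/(π²(j² − l²)²) for j + l odd, ∫x²·sin(jπx/a)·sin(lπx/a) dx = (−1)^(j+l)·4jla³/(π²(j² − l²)²); higher powers the same way via product-to-sum and parts.
State is unnormalized: ∫|φ|² dx = 12.013, and ∫φ*·V(x)·φ dx = 1122.6, so ⟨V⟩ = 1122.6 / 12.013.
⟨V⟩ = 93.454.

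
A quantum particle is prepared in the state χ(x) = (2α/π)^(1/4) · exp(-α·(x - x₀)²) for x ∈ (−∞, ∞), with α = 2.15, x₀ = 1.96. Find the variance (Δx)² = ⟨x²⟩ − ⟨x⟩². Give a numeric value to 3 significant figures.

0.116

Compute ⟨x⟩ and ⟨x²⟩ separately, then (Δx)² = ⟨x²⟩ − ⟨x⟩².
Gaussian moments (u = x − x₀): ∫u^(2j)·e^(−2αu²) du = (2j−1)!!/(4α)^j · √(π/(2α)), odd powers integrate to 0; here √(π/(2α)) = 0.85475.
⟨x⟩ = 1.9600 and ⟨x²⟩ = 3.9579.
(Δx)² = 3.9579 − (1.9600)² = 0.11628.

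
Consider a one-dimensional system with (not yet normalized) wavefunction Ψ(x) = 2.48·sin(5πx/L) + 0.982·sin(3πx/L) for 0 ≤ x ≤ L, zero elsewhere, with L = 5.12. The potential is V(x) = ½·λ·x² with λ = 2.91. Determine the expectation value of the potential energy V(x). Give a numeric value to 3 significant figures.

⟨V⟩ = ∫ V(x)·|Ψ|² dx / ∫|Ψ|² dx.
On 0 ≤ x ≤ L (j ≠ l): ∫sin²(jπx/L) dx = L/2, ∫sin(jπx/L)·sin(lπx/L) dx = 0; diagonal moments ∫x·sin²(jπx/L) dx = L²/4, ∫x²·sin²(jπx/L) dx = L³·(1/6 − 1/(4j²π²)); cross terms ∫x·sin(jπx/L)·sin(lπx/L) dx = 0 for j + l even and −4jlL²/(π²(j² − l²)²) for j + l odd, ∫x²·sin(jπx/L)·sin(lπx/L) dx = (−1)^(j+l)·4jlL³/(π²(j² − l²)²); higher powers the same way via product-to-sum and parts.
State is unnormalized: ∫|Ψ|² dx = 18.214, and ∫Ψ*·V(x)·Ψ dx = 252.41, so ⟨V⟩ = 252.41 / 18.214.
⟨V⟩ = 13.858.

13.9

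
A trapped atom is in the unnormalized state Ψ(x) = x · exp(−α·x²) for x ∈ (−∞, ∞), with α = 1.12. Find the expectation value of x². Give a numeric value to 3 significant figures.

⟨x²⟩ = ∫ x²·|Ψ|² dx / ∫|Ψ|² dx (integrals over the domain).
Expand each integrand as polynomial × e^(−2αx²) and use ∫x^(2j)·e^(−2αx²) dx = (2j−1)!!/(4α)^j · √(π/(2α)), odd powers → 0; here √(π/(2α)) = 1.1843.
State is unnormalized: ∫|Ψ|² dx = 0.26435, and ∫Ψ*·x²·Ψ dx = 0.17702, so ⟨x²⟩ = 0.17702 / 0.26435.
⟨x²⟩ = 0.66964.

0.670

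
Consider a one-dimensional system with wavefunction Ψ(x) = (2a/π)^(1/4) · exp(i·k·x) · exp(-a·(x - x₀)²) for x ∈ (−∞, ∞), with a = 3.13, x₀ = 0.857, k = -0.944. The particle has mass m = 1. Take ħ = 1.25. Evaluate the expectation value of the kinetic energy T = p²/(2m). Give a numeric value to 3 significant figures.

3.14

T = −(ħ²/2m) d²/dx², so ⟨T⟩ = −(ħ²/2m) ∫ Ψ*·Ψ'' dx; with m = 1.
Gaussian moments (u = x − x₀): ∫u^(2j)·e^(−2au²) du = (2j−1)!!/(4a)^j · √(π/(2a)), odd powers integrate to 0; here √(π/(2a)) = 0.70842. Derivatives: Ψ′ = (ik − 2au)·Ψ, Ψ″ = ((ik − 2au)² − 2a)·Ψ; the odd-in-u pieces drop out.
⟨T⟩ = 3.1415.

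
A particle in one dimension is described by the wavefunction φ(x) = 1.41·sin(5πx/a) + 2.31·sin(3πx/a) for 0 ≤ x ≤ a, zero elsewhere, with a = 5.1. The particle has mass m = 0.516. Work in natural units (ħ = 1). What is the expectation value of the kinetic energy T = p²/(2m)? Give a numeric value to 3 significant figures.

4.91

T = −(ħ²/2m) d²/dx², so ⟨T⟩ = −(ħ²/2m) ∫ φ*·φ'' dx / ∫|φ|² dx; with m = 0.516.
d²/dx² sin(jπx/a) = −(jπ/a)²·sin(jπx/a); on 0 ≤ x ≤ a, ∫sin²(jπx/a) dx = a/2 and ∫sin(jπx/a)·sin(lπx/a) dx = 0 for j ≠ l, so only diagonal terms survive in ∫|φ|² and ∫φ·φ″; ∫φ·φ′ dx = [φ²/2] between the walls = 0.
State is unnormalized: ∫|φ|² dx = 18.677, and ∫φ*·(−ħ²/2m · φ'') dx = 91.630, so ⟨T⟩ = 91.630 / 18.677.
⟨T⟩ = 4.9061.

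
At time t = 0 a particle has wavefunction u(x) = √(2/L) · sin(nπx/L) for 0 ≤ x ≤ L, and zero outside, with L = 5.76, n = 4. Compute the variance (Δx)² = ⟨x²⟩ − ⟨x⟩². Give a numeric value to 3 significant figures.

2.66

Compute ⟨x⟩ and ⟨x²⟩ separately, then (Δx)² = ⟨x²⟩ − ⟨x⟩².
With sin²θ = (1 − cos2θ)/2 on 0 ≤ x ≤ L: ∫sin²(nπx/L) dx = L/2, ∫x·sin²(nπx/L) dx = L²/4, ∫x²·sin²(nπx/L) dx = L³·(1/6 − 1/(4n²π²)); higher powers xᵏ the same way, integrating xᵏ·cos(2nπx/L) by parts.
⟨x⟩ = 2.8800 and ⟨x²⟩ = 10.954.
(Δx)² = 10.954 − (2.8800)² = 2.6598.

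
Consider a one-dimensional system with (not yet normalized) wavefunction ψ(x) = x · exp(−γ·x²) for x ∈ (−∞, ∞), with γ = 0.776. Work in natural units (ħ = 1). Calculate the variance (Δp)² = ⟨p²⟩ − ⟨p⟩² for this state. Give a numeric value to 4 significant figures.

Compute ⟨p⟩ and ⟨p²⟩ separately; (Δp)² = ⟨p²⟩ − ⟨p⟩².
Expand each integrand as polynomial × e^(−2γx²) and use ∫x^(2j)·e^(−2γx²) dx = (2j−1)!!/(4γ)^j · √(π/(2γ)), odd powers → 0; here √(π/(2γ)) = 1.4228. Differentiate with the product rule, d/dx e^(−γx²) = −2γx·e^(−γx²).
Normalization: ∫|ψ|² dx = 0.45836.
⟨p⟩ = 0.0000 and ⟨p²⟩ = 2.3280.
(Δp)² = 2.3280 − (0.0000)² = 2.3280.

2.328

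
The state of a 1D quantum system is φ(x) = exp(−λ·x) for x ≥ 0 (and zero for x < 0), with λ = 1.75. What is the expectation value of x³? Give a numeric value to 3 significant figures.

0.140

⟨x³⟩ = ∫ x³·|φ|² dx / ∫|φ|² dx (integrals over the domain).
Every integrand reduces to terms xʲ·e^(−2λx) on [0, ∞); use ∫₀^∞ xʲ·e^(−2λx) dx = j!/(2λ)^(j+1).
State is unnormalized: ∫|φ|² dx = 0.28571, and ∫φ*·x³·φ dx = 0.039983, so ⟨x³⟩ = 0.039983 / 0.28571.
⟨x³⟩ = 0.13994.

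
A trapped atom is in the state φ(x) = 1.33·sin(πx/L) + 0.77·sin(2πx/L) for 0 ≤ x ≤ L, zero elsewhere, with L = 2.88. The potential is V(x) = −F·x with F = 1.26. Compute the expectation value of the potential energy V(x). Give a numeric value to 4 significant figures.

⟨V⟩ = ∫ V(x)·|φ|² dx / ∫|φ|² dx.
On 0 ≤ x ≤ L (j ≠ l): ∫sin²(jπx/L) dx = L/2, ∫sin(jπx/L)·sin(lπx/L) dx = 0; diagonal moments ∫x·sin²(jπx/L) dx = L²/4, ∫x²·sin²(jπx/L) dx = L³·(1/6 − 1/(4j²π²)); cross terms ∫x·sin(jπx/L)·sin(lπx/L) dx = 0 for j + l even and −4jlL²/(π²(j² − l²)²) for j + l odd, ∫x²·sin(jπx/L)·sin(lπx/L) dx = (−1)^(j+l)·4jlL³/(π²(j² − l²)²); higher powers the same way via product-to-sum and parts.
State is unnormalized: ∫|φ|² dx = 3.4010, and ∫φ*·V(x)·φ dx = -4.2429, so ⟨V⟩ = -4.2429 / 3.4010.
⟨V⟩ = -1.2475.

-1.248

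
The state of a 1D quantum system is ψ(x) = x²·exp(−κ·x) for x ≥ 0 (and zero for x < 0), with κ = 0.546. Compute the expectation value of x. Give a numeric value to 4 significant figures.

4.579

⟨x⟩ = ∫ x·|ψ|² dx / ∫|ψ|² dx (integrals over the domain).
Every integrand reduces to terms xʲ·e^(−2κx) on [0, ∞); use ∫₀^∞ xʲ·e^(−2κx) dx = j!/(2κ)^(j+1).
State is unnormalized: ∫|ψ|² dx = 15.456, and ∫ψ*·x·ψ dx = 70.769, so ⟨x⟩ = 70.769 / 15.456.
⟨x⟩ = 4.5788.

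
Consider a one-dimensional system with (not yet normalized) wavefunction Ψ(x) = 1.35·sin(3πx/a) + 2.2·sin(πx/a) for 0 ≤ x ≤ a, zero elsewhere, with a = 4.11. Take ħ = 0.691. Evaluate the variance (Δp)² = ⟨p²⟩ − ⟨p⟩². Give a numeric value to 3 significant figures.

0.889

Compute ⟨p⟩ and ⟨p²⟩ separately; (Δp)² = ⟨p²⟩ − ⟨p⟩².
d²/dx² sin(jπx/a) = −(jπ/a)²·sin(jπx/a); on 0 ≤ x ≤ a, ∫sin²(jπx/a) dx = a/2 and ∫sin(jπx/a)·sin(lπx/a) dx = 0 for j ≠ l, so only diagonal terms survive in ∫|Ψ|² and ∫Ψ·Ψ″; ∫Ψ·Ψ′ dx = [Ψ²/2] between the walls = 0.
Normalization: ∫|Ψ|² dx = 13.691.
⟨p⟩ = 0.0000 and ⟨p²⟩ = 0.88949.
(Δp)² = 0.88949 − (0.0000)² = 0.88949.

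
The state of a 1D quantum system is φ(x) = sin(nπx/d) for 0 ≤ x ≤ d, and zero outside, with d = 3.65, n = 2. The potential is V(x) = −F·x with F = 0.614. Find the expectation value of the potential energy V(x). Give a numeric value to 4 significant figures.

⟨V⟩ = ∫ V(x)·|φ|² dx / ∫|φ|² dx.
With sin²θ = (1 − cos2θ)/2 on 0 ≤ x ≤ d: ∫sin²(nπx/d) dx = d/2, ∫x·sin²(nπx/d) dx = d²/4, ∫x²·sin²(nπx/d) dx = d³·(1/6 − 1/(4n²π²)); higher powers xᵏ the same way, integrating xᵏ·cos(2nπx/d) by parts.
State is unnormalized: ∫|φ|² dx = 1.8250, and ∫φ*·V(x)·φ dx = -2.0450, so ⟨V⟩ = -2.0450 / 1.8250.
⟨V⟩ = -1.1206.

-1.121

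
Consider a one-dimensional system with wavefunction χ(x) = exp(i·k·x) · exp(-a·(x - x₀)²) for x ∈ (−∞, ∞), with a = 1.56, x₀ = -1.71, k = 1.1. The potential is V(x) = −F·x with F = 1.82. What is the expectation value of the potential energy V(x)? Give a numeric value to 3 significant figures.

3.11

⟨V⟩ = ∫ V(x)·|χ|² dx / ∫|χ|² dx.
Gaussian moments (u = x − x₀): ∫u^(2j)·e^(−2au²) du = (2j−1)!!/(4a)^j · √(π/(2a)), odd powers integrate to 0; here √(π/(2a)) = 1.0035.
State is unnormalized: ∫|χ|² dx = 1.0035, and ∫χ*·V(x)·χ dx = 3.1230, so ⟨V⟩ = 3.1230 / 1.0035.
⟨V⟩ = 3.1122.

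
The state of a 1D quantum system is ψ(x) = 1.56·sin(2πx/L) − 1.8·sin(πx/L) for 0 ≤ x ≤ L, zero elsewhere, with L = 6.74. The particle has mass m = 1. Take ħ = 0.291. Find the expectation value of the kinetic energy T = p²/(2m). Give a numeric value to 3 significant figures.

T = −(ħ²/2m) d²/dx², so ⟨T⟩ = −(ħ²/2m) ∫ ψ*·ψ'' dx / ∫|ψ|² dx; with m = 1.
d²/dx² sin(jπx/L) = −(jπ/L)²·sin(jπx/L); on 0 ≤ x ≤ L, ∫sin²(jπx/L) dx = L/2 and ∫sin(jπx/L)·sin(lπx/L) dx = 0 for j ≠ l, so only diagonal terms survive in ∫|ψ|² and ∫ψ·ψ″; ∫ψ·ψ′ dx = [ψ²/2] between the walls = 0.
State is unnormalized: ∫|ψ|² dx = 19.120, and ∫ψ*·(−ħ²/2m · ψ'') dx = 0.40221, so ⟨T⟩ = 0.40221 / 19.120.
⟨T⟩ = 0.021036.

0.0210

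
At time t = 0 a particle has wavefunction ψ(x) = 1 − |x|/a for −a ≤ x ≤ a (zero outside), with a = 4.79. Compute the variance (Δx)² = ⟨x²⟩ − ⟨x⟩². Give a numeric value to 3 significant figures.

Compute ⟨x⟩ and ⟨x²⟩ separately, then (Δx)² = ⟨x²⟩ − ⟨x⟩².
ψ is even, so ∫ over [−a, a] = 2∫₀ᵃ with ψ = 1 − x/a there: ∫₀ᵃ (1 − x/a)² dx = a/3, ∫₀ᵃ x²(1 − x/a)² dx = a³/30, ∫₀ᵃ x⁴(1 − x/a)² dx = a⁵/105.
Normalization: ∫|ψ|² dx = 3.1933.
⟨x⟩ = 0.0000 and ⟨x²⟩ = 2.2944.
(Δx)² = 2.2944 − (0.0000)² = 2.2944.

2.29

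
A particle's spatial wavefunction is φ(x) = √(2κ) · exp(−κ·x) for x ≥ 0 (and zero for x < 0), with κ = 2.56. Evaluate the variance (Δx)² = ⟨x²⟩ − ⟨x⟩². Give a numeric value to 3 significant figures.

Compute ⟨x⟩ and ⟨x²⟩ separately, then (Δx)² = ⟨x²⟩ − ⟨x⟩².
Every integrand reduces to terms xʲ·e^(−2κx) on [0, ∞); use ∫₀^∞ xʲ·e^(−2κx) dx = j!/(2κ)^(j+1).
⟨x⟩ = 0.19531 and ⟨x²⟩ = 0.076294.
(Δx)² = 0.076294 − (0.19531)² = 0.038147.

0.0381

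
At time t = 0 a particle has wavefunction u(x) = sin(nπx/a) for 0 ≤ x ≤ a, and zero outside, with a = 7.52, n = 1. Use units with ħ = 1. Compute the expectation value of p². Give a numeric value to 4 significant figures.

p² u = −ħ² d²u/dx²; ⟨p²⟩ = −ħ² ∫ u*·u'' dx / ∫|u|² dx.
d/dx sin(nπx/a) = (nπ/a)·cos(nπx/a) and d²/dx² sin(nπx/a) = −(nπ/a)²·sin(nπx/a); on 0 ≤ x ≤ a, ∫sin²(nπx/a) dx = a/2 and ∫sin(nπx/a)·cos(nπx/a) dx = 0.
State is unnormalized: ∫|u|² dx = 3.7600, and ∫u*·(−ħ² u'') dx = 0.65622, so ⟨p²⟩ = 0.65622 / 3.7600.
⟨p²⟩ = 0.17453.

0.1745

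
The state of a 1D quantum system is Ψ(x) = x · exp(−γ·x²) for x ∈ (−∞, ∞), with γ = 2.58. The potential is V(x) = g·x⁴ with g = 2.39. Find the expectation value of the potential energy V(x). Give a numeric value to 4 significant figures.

0.3366

⟨V⟩ = ∫ V(x)·|Ψ|² dx / ∫|Ψ|² dx.
Expand each integrand as polynomial × e^(−2γx²) and use ∫x^(2j)·e^(−2γx²) dx = (2j−1)!!/(4γ)^j · √(π/(2γ)), odd powers → 0; here √(π/(2γ)) = 0.78028.
State is unnormalized: ∫|Ψ|² dx = 0.075608, and ∫Ψ*·V(x)·Ψ dx = 0.025451, so ⟨V⟩ = 0.025451 / 0.075608.
⟨V⟩ = 0.33661.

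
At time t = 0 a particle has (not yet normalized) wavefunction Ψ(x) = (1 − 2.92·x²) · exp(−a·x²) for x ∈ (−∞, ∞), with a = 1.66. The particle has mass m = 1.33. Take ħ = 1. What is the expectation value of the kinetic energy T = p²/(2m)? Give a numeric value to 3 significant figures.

2.88

T = −(ħ²/2m) d²/dx², so ⟨T⟩ = −(ħ²/2m) ∫ Ψ*·Ψ'' dx / ∫|Ψ|² dx; with m = 1.33.
Expand each integrand as polynomial × e^(−2ax²) and use ∫x^(2j)·e^(−2ax²) dx = (2j−1)!!/(4a)^j · √(π/(2a)), odd powers → 0; here √(π/(2a)) = 0.97276. Differentiate with the product rule, d/dx e^(−ax²) = −2ax·e^(−ax²).
State is unnormalized: ∫|Ψ|² dx = 0.68156, and ∫Ψ*·(−ħ²/2m · Ψ'') dx = 1.9628, so ⟨T⟩ = 1.9628 / 0.68156.
⟨T⟩ = 2.8798.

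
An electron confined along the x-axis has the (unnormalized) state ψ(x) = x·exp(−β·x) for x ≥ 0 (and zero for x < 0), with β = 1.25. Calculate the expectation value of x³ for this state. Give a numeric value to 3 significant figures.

3.84

⟨x³⟩ = ∫ x³·|ψ|² dx / ∫|ψ|² dx (integrals over the domain).
Every integrand reduces to terms xʲ·e^(−2βx) on [0, ∞); use ∫₀^∞ xʲ·e^(−2βx) dx = j!/(2β)^(j+1).
State is unnormalized: ∫|ψ|² dx = 0.12800, and ∫ψ*·x³·ψ dx = 0.49152, so ⟨x³⟩ = 0.49152 / 0.12800.
⟨x³⟩ = 3.8400.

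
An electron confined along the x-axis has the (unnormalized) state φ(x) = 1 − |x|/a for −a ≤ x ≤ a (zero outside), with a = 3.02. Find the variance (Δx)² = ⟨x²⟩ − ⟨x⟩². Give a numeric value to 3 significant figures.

Compute ⟨x⟩ and ⟨x²⟩ separately, then (Δx)² = ⟨x²⟩ − ⟨x⟩².
φ is even, so ∫ over [−a, a] = 2∫₀ᵃ with φ = 1 − x/a there: ∫₀ᵃ (1 − x/a)² dx = a/3, ∫₀ᵃ x²(1 − x/a)² dx = a³/30, ∫₀ᵃ x⁴(1 − x/a)² dx = a⁵/105.
Normalization: ∫|φ|² dx = 2.0133.
⟨x⟩ = 0.0000 and ⟨x²⟩ = 0.91204.
(Δx)² = 0.91204 − (0.0000)² = 0.91204.

0.912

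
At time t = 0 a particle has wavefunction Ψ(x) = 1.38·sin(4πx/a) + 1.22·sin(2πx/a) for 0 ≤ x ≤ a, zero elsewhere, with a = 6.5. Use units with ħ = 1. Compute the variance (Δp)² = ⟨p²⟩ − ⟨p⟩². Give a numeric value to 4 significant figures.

Compute ⟨p⟩ and ⟨p²⟩ separately; (Δp)² = ⟨p²⟩ − ⟨p⟩².
d²/dx² sin(jπx/a) = −(jπ/a)²·sin(jπx/a); on 0 ≤ x ≤ a, ∫sin²(jπx/a) dx = a/2 and ∫sin(jπx/a)·sin(lπx/a) dx = 0 for j ≠ l, so only diagonal terms survive in ∫|Ψ|² and ∫Ψ·Ψ″; ∫Ψ·Ψ′ dx = [Ψ²/2] between the walls = 0.
Normalization: ∫|Ψ|² dx = 11.027.
⟨p⟩ = 0.0000 and ⟨p²⟩ = 2.5079.
(Δp)² = 2.5079 − (0.0000)² = 2.5079.

2.508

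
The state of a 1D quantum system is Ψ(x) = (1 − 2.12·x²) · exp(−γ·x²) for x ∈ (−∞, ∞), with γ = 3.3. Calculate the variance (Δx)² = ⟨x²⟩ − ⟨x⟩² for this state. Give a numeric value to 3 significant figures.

0.0424

Compute ⟨x⟩ and ⟨x²⟩ separately, then (Δx)² = ⟨x²⟩ − ⟨x⟩².
Expand each integrand as polynomial × e^(−2γx²) and use ∫x^(2j)·e^(−2γx²) dx = (2j−1)!!/(4γ)^j · √(π/(2γ)), odd powers → 0; here √(π/(2γ)) = 0.68993.
Normalization: ∫|Ψ|² dx = 0.52170.
⟨x⟩ = 0.0000 and ⟨x²⟩ = 0.042406.
(Δx)² = 0.042406 − (0.0000)² = 0.042406.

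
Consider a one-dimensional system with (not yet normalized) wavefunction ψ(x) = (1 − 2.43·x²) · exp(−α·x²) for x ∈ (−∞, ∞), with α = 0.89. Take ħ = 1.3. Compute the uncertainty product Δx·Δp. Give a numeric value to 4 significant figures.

2.946

Δx = √(⟨x²⟩−⟨x⟩²), Δp = √(⟨p²⟩−⟨p⟩²).
Expand each integrand as polynomial × e^(−2αx²) and use ∫x^(2j)·e^(−2αx²) dx = (2j−1)!!/(4α)^j · √(π/(2α)), odd powers → 0; here √(π/(2α)) = 1.3285. Differentiate with the product rule, d/dx e^(−αx²) = −2αx·e^(−αx²).
Normalization: ∫|ψ|² dx = 1.3718.
⟨x⟩ = 0.0000, ⟨x²⟩ = 1.0591 ⇒ Δx = 1.0291.
⟨p⟩ = 0.0000, ⟨p²⟩ = 8.1958 ⇒ Δp = 2.8628.
Δx·Δp = 2.9462.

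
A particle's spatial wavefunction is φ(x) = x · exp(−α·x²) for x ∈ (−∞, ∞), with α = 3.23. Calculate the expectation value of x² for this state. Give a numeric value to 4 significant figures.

0.2322

⟨x²⟩ = ∫ x²·|φ|² dx / ∫|φ|² dx (integrals over the domain).
Expand each integrand as polynomial × e^(−2αx²) and use ∫x^(2j)·e^(−2αx²) dx = (2j−1)!!/(4α)^j · √(π/(2α)), odd powers → 0; here √(π/(2α)) = 0.69736.
State is unnormalized: ∫|φ|² dx = 0.053975, and ∫φ*·x²·φ dx = 0.012533, so ⟨x²⟩ = 0.012533 / 0.053975.
⟨x²⟩ = 0.23220.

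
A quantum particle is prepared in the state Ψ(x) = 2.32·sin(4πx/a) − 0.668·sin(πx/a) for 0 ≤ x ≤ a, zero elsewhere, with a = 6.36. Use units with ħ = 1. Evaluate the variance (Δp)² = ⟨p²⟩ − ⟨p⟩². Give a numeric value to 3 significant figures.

Compute ⟨p⟩ and ⟨p²⟩ separately; (Δp)² = ⟨p²⟩ − ⟨p⟩².
d²/dx² sin(jπx/a) = −(jπ/a)²·sin(jπx/a); on 0 ≤ x ≤ a, ∫sin²(jπx/a) dx = a/2 and ∫sin(jπx/a)·sin(lπx/a) dx = 0 for j ≠ l, so only diagonal terms survive in ∫|Ψ|² and ∫Ψ·Ψ″; ∫Ψ·Ψ′ dx = [Ψ²/2] between the walls = 0.
Normalization: ∫|Ψ|² dx = 18.535.
⟨p⟩ = 0.0000 and ⟨p²⟩ = 3.6238.
(Δp)² = 3.6238 − (0.0000)² = 3.6238.

3.62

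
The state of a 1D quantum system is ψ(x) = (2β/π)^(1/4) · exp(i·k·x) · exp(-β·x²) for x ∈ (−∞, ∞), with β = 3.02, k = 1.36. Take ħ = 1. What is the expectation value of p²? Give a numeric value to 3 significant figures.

4.87

p² ψ = −ħ² d²ψ/dx²; ⟨p²⟩ = −ħ² ∫ ψ*·ψ'' dx.
Gaussian moments: ∫x^(2j)·e^(−2βx²) dx = (2j−1)!!/(4β)^j · √(π/(2β)), odd powers integrate to 0; here √(π/(2β)) = 0.72120. Derivatives: ψ′ = (ik − 2βx)·ψ, ψ″ = ((ik − 2βx)² − 2β)·ψ; the odd-in-x pieces drop out.
⟨p²⟩ = 4.8696.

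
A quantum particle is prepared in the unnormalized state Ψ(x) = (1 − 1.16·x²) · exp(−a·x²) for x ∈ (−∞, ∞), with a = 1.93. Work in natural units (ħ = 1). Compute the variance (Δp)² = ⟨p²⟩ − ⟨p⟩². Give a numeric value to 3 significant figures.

Compute ⟨p⟩ and ⟨p²⟩ separately; (Δp)² = ⟨p²⟩ − ⟨p⟩².
Expand each integrand as polynomial × e^(−2ax²) and use ∫x^(2j)·e^(−2ax²) dx = (2j−1)!!/(4a)^j · √(π/(2a)), odd powers → 0; here √(π/(2a)) = 0.90216. Differentiate with the product rule, d/dx e^(−ax²) = −2ax·e^(−ax²).
Normalization: ∫|Ψ|² dx = 0.69215.
⟨p⟩ = 0.0000 and ⟨p²⟩ = 3.6691.
(Δp)² = 3.6691 − (0.0000)² = 3.6691.

3.67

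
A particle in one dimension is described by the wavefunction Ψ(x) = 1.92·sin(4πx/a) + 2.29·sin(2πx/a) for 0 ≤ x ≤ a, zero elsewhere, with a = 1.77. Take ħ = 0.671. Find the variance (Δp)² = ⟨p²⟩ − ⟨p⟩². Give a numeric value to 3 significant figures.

12.7

Compute ⟨p⟩ and ⟨p²⟩ separately; (Δp)² = ⟨p²⟩ − ⟨p⟩².
d²/dx² sin(jπx/a) = −(jπ/a)²·sin(jπx/a); on 0 ≤ x ≤ a, ∫sin²(jπx/a) dx = a/2 and ∫sin(jπx/a)·sin(lπx/a) dx = 0 for j ≠ l, so only diagonal terms survive in ∫|Ψ|² and ∫Ψ·Ψ″; ∫Ψ·Ψ′ dx = [Ψ²/2] between the walls = 0.
Normalization: ∫|Ψ|² dx = 7.9035.
⟨p⟩ = 0.0000 and ⟨p²⟩ = 12.700.
(Δp)² = 12.700 − (0.0000)² = 12.700.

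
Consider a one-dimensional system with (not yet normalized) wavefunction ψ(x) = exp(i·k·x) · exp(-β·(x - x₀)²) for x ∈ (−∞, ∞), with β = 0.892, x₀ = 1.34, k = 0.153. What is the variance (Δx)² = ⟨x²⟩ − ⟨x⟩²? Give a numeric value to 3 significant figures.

0.280

Compute ⟨x⟩ and ⟨x²⟩ separately, then (Δx)² = ⟨x²⟩ − ⟨x⟩².
Gaussian moments (u = x − x₀): ∫u^(2j)·e^(−2βu²) du = (2j−1)!!/(4β)^j · √(π/(2β)), odd powers integrate to 0; here √(π/(2β)) = 1.3270.
Normalization: ∫|ψ|² dx = 1.3270.
⟨x⟩ = 1.3400 and ⟨x²⟩ = 2.0759.
(Δx)² = 2.0759 − (1.3400)² = 0.28027.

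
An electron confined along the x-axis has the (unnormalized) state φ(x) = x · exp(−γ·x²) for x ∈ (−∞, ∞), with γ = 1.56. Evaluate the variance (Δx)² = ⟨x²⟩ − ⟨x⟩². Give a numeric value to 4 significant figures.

0.4808

Compute ⟨x⟩ and ⟨x²⟩ separately, then (Δx)² = ⟨x²⟩ − ⟨x⟩².
Expand each integrand as polynomial × e^(−2γx²) and use ∫x^(2j)·e^(−2γx²) dx = (2j−1)!!/(4γ)^j · √(π/(2γ)), odd powers → 0; here √(π/(2γ)) = 1.0035.
Normalization: ∫|φ|² dx = 0.16081.
⟨x⟩ = 0.0000 and ⟨x²⟩ = 0.48077.
(Δx)² = 0.48077 − (0.0000)² = 0.48077.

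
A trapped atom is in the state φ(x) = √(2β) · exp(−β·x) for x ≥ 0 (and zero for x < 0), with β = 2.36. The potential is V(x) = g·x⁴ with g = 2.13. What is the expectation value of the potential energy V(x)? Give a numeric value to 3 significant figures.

0.103

⟨V⟩ = ∫ V(x)·|φ|² dx.
Every integrand reduces to terms xʲ·e^(−2βx) on [0, ∞); use ∫₀^∞ xʲ·e^(−2βx) dx = j!/(2β)^(j+1).
⟨V⟩ = 0.10300.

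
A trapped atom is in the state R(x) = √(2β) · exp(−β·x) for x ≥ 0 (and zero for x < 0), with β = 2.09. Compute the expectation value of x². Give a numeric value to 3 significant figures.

0.114

⟨x²⟩ = ∫ x²·|R|² dx (integrals over the domain).
Every integrand reduces to terms xʲ·e^(−2βx) on [0, ∞); use ∫₀^∞ xʲ·e^(−2βx) dx = j!/(2β)^(j+1).
⟨x²⟩ = 0.11447.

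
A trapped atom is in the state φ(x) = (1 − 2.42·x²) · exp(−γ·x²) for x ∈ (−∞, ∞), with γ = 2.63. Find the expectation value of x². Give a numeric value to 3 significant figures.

0.0563

⟨x²⟩ = ∫ x²·|φ|² dx / ∫|φ|² dx (integrals over the domain).
Expand each integrand as polynomial × e^(−2γx²) and use ∫x^(2j)·e^(−2γx²) dx = (2j−1)!!/(4γ)^j · √(π/(2γ)), odd powers → 0; here √(π/(2γ)) = 0.77283.
State is unnormalized: ∫|φ|² dx = 0.53996, and ∫φ*·x²·φ dx = 0.030379, so ⟨x²⟩ = 0.030379 / 0.53996.
⟨x²⟩ = 0.056263.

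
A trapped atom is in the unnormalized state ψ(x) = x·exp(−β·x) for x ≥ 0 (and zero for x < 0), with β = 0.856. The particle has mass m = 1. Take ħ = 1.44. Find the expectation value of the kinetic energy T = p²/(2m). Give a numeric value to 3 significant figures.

0.760

T = −(ħ²/2m) d²/dx², so ⟨T⟩ = −(ħ²/2m) ∫ ψ*·ψ'' dx / ∫|ψ|² dx; with m = 1.
Differentiate x·exp(−β·x) with the product rule; every integrand then reduces to terms xʲ·e^(−2βx) on [0, ∞), with ∫₀^∞ xʲ·e^(−2βx) dx = j!/(2β)^(j+1).
State is unnormalized: ∫|ψ|² dx = 0.39858, and ∫ψ*·(−ħ²/2m · ψ'') dx = 0.30280, so ⟨T⟩ = 0.30280 / 0.39858.
⟨T⟩ = 0.75970.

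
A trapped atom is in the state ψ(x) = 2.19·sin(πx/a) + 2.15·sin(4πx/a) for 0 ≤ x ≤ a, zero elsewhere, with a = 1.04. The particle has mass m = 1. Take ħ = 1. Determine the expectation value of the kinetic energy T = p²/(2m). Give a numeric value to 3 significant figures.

T = −(ħ²/2m) d²/dx², so ⟨T⟩ = −(ħ²/2m) ∫ ψ*·ψ'' dx / ∫|ψ|² dx; with m = 1.
d²/dx² sin(jπx/a) = −(jπ/a)²·sin(jπx/a); on 0 ≤ x ≤ a, ∫sin²(jπx/a) dx = a/2 and ∫sin(jπx/a)·sin(lπx/a) dx = 0 for j ≠ l, so only diagonal terms survive in ∫|ψ|² and ∫ψ·ψ″; ∫ψ·ψ′ dx = [ψ²/2] between the walls = 0.
State is unnormalized: ∫|ψ|² dx = 4.8977, and ∫ψ*·(−ħ²/2m · ψ'') dx = 186.85, so ⟨T⟩ = 186.85 / 4.8977.
⟨T⟩ = 38.151.

38.2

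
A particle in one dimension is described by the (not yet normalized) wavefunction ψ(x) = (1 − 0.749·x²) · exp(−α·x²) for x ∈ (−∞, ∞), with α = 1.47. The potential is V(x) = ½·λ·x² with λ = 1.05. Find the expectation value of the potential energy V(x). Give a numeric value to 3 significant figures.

0.0539

⟨V⟩ = ∫ V(x)·|ψ|² dx / ∫|ψ|² dx.
Expand each integrand as polynomial × e^(−2αx²) and use ∫x^(2j)·e^(−2αx²) dx = (2j−1)!!/(4α)^j · √(π/(2α)), odd powers → 0; here √(π/(2α)) = 1.0337.
State is unnormalized: ∫|ψ|² dx = 0.82068, and ∫ψ*·V(x)·ψ dx = 0.044219, so ⟨V⟩ = 0.044219 / 0.82068.
⟨V⟩ = 0.053881.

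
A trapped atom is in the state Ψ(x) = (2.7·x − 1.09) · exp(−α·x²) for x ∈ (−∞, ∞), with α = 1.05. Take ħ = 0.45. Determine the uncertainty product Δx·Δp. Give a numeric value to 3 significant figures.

0.368

Δx = √(⟨x²⟩−⟨x⟩²), Δp = √(⟨p²⟩−⟨p⟩²).
Expand each integrand as polynomial × e^(−2αx²) and use ∫x^(2j)·e^(−2αx²) dx = (2j−1)!!/(4α)^j · √(π/(2α)), odd powers → 0; here √(π/(2α)) = 1.2231. Differentiate with the product rule, d/dx e^(−αx²) = −2αx·e^(−αx²).
Normalization: ∫|Ψ|² dx = 3.5761.
⟨x⟩ = -0.47932, ⟨x²⟩ = 0.52078 ⇒ Δx = 0.53948.
⟨p⟩ = 0.0000, ⟨p²⟩ = 0.46507 ⇒ Δp = 0.68196.
Δx·Δp = 0.36791.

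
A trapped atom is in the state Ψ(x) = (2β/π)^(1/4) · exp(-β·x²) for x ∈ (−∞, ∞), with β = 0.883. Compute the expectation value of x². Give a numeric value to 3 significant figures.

0.283

⟨x²⟩ = ∫ x²·|Ψ|² dx (integrals over the domain).
Gaussian moments: ∫x^(2j)·e^(−2βx²) dx = (2j−1)!!/(4β)^j · √(π/(2β)), odd powers integrate to 0; here √(π/(2β)) = 1.3338.
⟨x²⟩ = 0.28313.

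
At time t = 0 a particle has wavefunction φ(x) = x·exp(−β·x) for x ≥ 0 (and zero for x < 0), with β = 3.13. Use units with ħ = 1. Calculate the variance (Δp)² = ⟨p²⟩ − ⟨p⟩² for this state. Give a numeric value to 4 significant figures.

Compute ⟨p⟩ and ⟨p²⟩ separately; (Δp)² = ⟨p²⟩ − ⟨p⟩².
Differentiate x·exp(−β·x) with the product rule; every integrand then reduces to terms xʲ·e^(−2βx) on [0, ∞), with ∫₀^∞ xʲ·e^(−2βx) dx = j!/(2β)^(j+1).
Normalization: ∫|φ|² dx = 0.0081528.
⟨p⟩ = 0.0000 and ⟨p²⟩ = 9.7969.
(Δp)² = 9.7969 − (0.0000)² = 9.7969.

9.797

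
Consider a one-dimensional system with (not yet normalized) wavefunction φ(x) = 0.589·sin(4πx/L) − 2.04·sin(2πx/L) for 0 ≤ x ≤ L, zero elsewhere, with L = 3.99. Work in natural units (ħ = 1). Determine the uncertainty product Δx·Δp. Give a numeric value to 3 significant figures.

Δx = √(⟨x²⟩−⟨x⟩²), Δp = √(⟨p²⟩−⟨p⟩²).
On 0 ≤ x ≤ L (j ≠ l): ∫sin²(jπx/L) dx = L/2, ∫sin(jπx/L)·sin(lπx/L) dx = 0; diagonal moments ∫x·sin²(jπx/L) dx = L²/4, ∫x²·sin²(jπx/L) dx = L³·(1/6 − 1/(4j²π²)); cross terms ∫x·sin(jπx/L)·sin(lπx/L) dx = 0 for j + l even and −4jlL²/(π²(j² − l²)²) for j + l odd, ∫x²·sin(jπx/L)·sin(lπx/L) dx = (−1)^(j+l)·4jlL³/(π²(j² − l²)²); higher powers the same way via product-to-sum and parts. d²/dx² sin(jπx/L) = −(jπ/L)²·sin(jπx/L); on 0 ≤ x ≤ L, ∫sin²(jπx/L) dx = L/2 and ∫sin(jπx/L)·sin(lπx/L) dx = 0 for j ≠ l, so only diagonal terms survive in ∫|φ|² and ∫φ·φ″; ∫φ·φ′ dx = [φ²/2] between the walls = 0.
Normalization: ∫|φ|² dx = 8.9945.
⟨x⟩ = 1.9950, ⟨x²⟩ = 4.7346 ⇒ Δx = 0.86865.
⟨p⟩ = 0.0000, ⟨p²⟩ = 3.0522 ⇒ Δp = 1.7471.
Δx·Δp = 1.5176.

1.52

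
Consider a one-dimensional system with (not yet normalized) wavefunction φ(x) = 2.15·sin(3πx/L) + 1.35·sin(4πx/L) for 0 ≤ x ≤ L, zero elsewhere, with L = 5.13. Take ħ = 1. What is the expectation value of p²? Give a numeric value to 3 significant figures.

4.12

p² φ = −ħ² d²φ/dx²; ⟨p²⟩ = −ħ² ∫ φ*·φ'' dx / ∫|φ|² dx.
d²/dx² sin(jπx/L) = −(jπ/L)²·sin(jπx/L); on 0 ≤ x ≤ L, ∫sin²(jπx/L) dx = L/2 and ∫sin(jπx/L)·sin(lπx/L) dx = 0 for j ≠ l, so only diagonal terms survive in ∫|φ|² and ∫φ·φ″; ∫φ·φ′ dx = [φ²/2] between the walls = 0.
State is unnormalized: ∫|φ|² dx = 16.531, and ∫φ*·(−ħ² φ'') dx = 68.070, so ⟨p²⟩ = 68.070 / 16.531.
⟨p²⟩ = 4.1176.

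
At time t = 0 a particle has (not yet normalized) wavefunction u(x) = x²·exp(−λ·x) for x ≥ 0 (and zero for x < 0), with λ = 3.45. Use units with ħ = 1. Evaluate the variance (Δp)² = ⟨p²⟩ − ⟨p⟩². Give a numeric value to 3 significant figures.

3.97

Compute ⟨p⟩ and ⟨p²⟩ separately; (Δp)² = ⟨p²⟩ − ⟨p⟩².
Differentiate x²·exp(−λ·x) with the product rule; every integrand then reduces to terms xʲ·e^(−2λx) on [0, ∞), with ∫₀^∞ xʲ·e^(−2λx) dx = j!/(2λ)^(j+1).
Normalization: ∫|u|² dx = 0.0015345.
⟨p⟩ = 0.0000 and ⟨p²⟩ = 3.9675.
(Δp)² = 3.9675 − (0.0000)² = 3.9675.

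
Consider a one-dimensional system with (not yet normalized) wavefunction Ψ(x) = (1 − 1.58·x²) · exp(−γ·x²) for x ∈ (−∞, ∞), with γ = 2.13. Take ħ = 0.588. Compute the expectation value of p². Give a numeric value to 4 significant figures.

p² Ψ = −ħ² d²Ψ/dx²; ⟨p²⟩ = −ħ² ∫ Ψ*·Ψ'' dx / ∫|Ψ|² dx.
Expand each integrand as polynomial × e^(−2γx²) and use ∫x^(2j)·e^(−2γx²) dx = (2j−1)!!/(4γ)^j · √(π/(2γ)), odd powers → 0; here √(π/(2γ)) = 0.85876. Differentiate with the product rule, d/dx e^(−γx²) = −2γx·e^(−γx²).
State is unnormalized: ∫|Ψ|² dx = 0.62885, and ∫Ψ*·(−ħ² Ψ'') dx = 1.0192, so ⟨p²⟩ = 1.0192 / 0.62885.
⟨p²⟩ = 1.6208.

1.621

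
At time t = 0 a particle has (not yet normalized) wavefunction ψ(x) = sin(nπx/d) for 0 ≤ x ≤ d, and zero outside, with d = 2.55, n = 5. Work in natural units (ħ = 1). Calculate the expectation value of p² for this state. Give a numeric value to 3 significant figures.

37.9

p² ψ = −ħ² d²ψ/dx²; ⟨p²⟩ = −ħ² ∫ ψ*·ψ'' dx / ∫|ψ|² dx.
d/dx sin(nπx/d) = (nπ/d)·cos(nπx/d) and d²/dx² sin(nπx/d) = −(nπ/d)²·sin(nπx/d); on 0 ≤ x ≤ d, ∫sin²(nπx/d) dx = d/2 and ∫sin(nπx/d)·cos(nπx/d) dx = 0.
State is unnormalized: ∫|ψ|² dx = 1.2750, and ∫ψ*·(−ħ² ψ'') dx = 48.380, so ⟨p²⟩ = 48.380 / 1.2750.
⟨p²⟩ = 37.945.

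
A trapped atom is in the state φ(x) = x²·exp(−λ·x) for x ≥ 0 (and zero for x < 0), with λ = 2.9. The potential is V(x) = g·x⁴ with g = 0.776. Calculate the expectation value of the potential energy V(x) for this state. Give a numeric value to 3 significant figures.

1.15

⟨V⟩ = ∫ V(x)·|φ|² dx / ∫|φ|² dx.
Every integrand reduces to terms xʲ·e^(−2λx) on [0, ∞); use ∫₀^∞ xʲ·e^(−2λx) dx = j!/(2λ)^(j+1).
State is unnormalized: ∫|φ|² dx = 0.0036565, and ∫φ*·V(x)·φ dx = 0.0042124, so ⟨V⟩ = 0.0042124 / 0.0036565.
⟨V⟩ = 1.1520.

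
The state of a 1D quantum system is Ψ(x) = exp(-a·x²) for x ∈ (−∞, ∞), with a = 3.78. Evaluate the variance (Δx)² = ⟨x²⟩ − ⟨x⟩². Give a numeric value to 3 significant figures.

Compute ⟨x⟩ and ⟨x²⟩ separately, then (Δx)² = ⟨x²⟩ − ⟨x⟩².
Gaussian moments: ∫x^(2j)·e^(−2ax²) dx = (2j−1)!!/(4a)^j · √(π/(2a)), odd powers integrate to 0; here √(π/(2a)) = 0.64464.
Normalization: ∫|Ψ|² dx = 0.64464.
⟨x⟩ = 0.0000 and ⟨x²⟩ = 0.066138.
(Δx)² = 0.066138 − (0.0000)² = 0.066138.

0.0661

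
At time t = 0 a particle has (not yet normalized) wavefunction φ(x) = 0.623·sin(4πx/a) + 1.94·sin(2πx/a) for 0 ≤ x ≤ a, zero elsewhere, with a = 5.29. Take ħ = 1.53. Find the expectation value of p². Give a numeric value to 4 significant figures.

p² φ = −ħ² d²φ/dx²; ⟨p²⟩ = −ħ² ∫ φ*·φ'' dx / ∫|φ|² dx.
d²/dx² sin(jπx/a) = −(jπ/a)²·sin(jπx/a); on 0 ≤ x ≤ a, ∫sin²(jπx/a) dx = a/2 and ∫sin(jπx/a)·sin(lπx/a) dx = 0 for j ≠ l, so only diagonal terms survive in ∫|φ|² and ∫φ·φ″; ∫φ·φ′ dx = [φ²/2] between the walls = 0.
State is unnormalized: ∫|φ|² dx = 10.981, and ∫φ*·(−ħ² φ'') dx = 46.436, so ⟨p²⟩ = 46.436 / 10.981.
⟨p²⟩ = 4.2286.

4.229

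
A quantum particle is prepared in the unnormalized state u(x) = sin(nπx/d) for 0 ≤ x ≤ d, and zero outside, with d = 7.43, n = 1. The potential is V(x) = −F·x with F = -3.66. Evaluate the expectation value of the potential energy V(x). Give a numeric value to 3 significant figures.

⟨V⟩ = ∫ V(x)·|u|² dx / ∫|u|² dx.
With sin²θ = (1 − cos2θ)/2 on 0 ≤ x ≤ d: ∫sin²(nπx/d) dx = d/2, ∫x·sin²(nπx/d) dx = d²/4, ∫x²·sin²(nπx/d) dx = d³·(1/6 − 1/(4n²π²)); higher powers xᵏ the same way, integrating xᵏ·cos(2nπx/d) by parts.
State is unnormalized: ∫|u|² dx = 3.7150, and ∫u*·V(x)·u dx = 50.512, so ⟨V⟩ = 50.512 / 3.7150.
⟨V⟩ = 13.597.

13.6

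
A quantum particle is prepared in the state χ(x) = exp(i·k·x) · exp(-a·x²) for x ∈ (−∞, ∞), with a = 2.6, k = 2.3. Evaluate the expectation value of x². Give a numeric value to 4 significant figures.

0.09615

⟨x²⟩ = ∫ x²·|χ|² dx / ∫|χ|² dx (integrals over the domain).
Gaussian moments: ∫x^(2j)·e^(−2ax²) dx = (2j−1)!!/(4a)^j · √(π/(2a)), odd powers integrate to 0; here √(π/(2a)) = 0.77727.
State is unnormalized: ∫|χ|² dx = 0.77727, and ∫χ*·x²·χ dx = 0.074738, so ⟨x²⟩ = 0.074738 / 0.77727.
⟨x²⟩ = 0.096154.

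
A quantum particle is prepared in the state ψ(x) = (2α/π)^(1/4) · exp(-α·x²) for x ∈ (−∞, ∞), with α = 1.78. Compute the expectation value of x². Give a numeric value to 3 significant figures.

0.140

⟨x²⟩ = ∫ x²·|ψ|² dx (integrals over the domain).
Gaussian moments: ∫x^(2j)·e^(−2αx²) dx = (2j−1)!!/(4α)^j · √(π/(2α)), odd powers integrate to 0; here √(π/(2α)) = 0.93940.
⟨x²⟩ = 0.14045.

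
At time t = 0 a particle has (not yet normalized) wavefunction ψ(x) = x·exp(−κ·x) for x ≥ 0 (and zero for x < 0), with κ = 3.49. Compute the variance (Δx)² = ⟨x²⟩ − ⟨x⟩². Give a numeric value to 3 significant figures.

0.0616

Compute ⟨x⟩ and ⟨x²⟩ separately, then (Δx)² = ⟨x²⟩ − ⟨x⟩².
Every integrand reduces to terms xʲ·e^(−2κx) on [0, ∞); use ∫₀^∞ xʲ·e^(−2κx) dx = j!/(2κ)^(j+1).
Normalization: ∫|ψ|² dx = 0.0058812.
⟨x⟩ = 0.42980 and ⟨x²⟩ = 0.24630.
(Δx)² = 0.24630 − (0.42980)² = 0.061576.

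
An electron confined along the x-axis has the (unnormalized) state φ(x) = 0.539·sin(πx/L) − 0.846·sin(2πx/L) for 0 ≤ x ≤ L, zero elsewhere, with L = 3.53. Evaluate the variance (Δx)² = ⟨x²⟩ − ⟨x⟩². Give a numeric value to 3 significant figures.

0.412

Compute ⟨x⟩ and ⟨x²⟩ separately, then (Δx)² = ⟨x²⟩ − ⟨x⟩².
On 0 ≤ x ≤ L (j ≠ l): ∫sin²(jπx/L) dx = L/2, ∫sin(jπx/L)·sin(lπx/L) dx = 0; diagonal moments ∫x·sin²(jπx/L) dx = L²/4, ∫x²·sin²(jπx/L) dx = L³·(1/6 − 1/(4j²π²)); cross terms ∫x·sin(jπx/L)·sin(lπx/L) dx = 0 for j + l even and −4jlL²/(π²(j² − l²)²) for j + l odd, ∫x²·sin(jπx/L)·sin(lπx/L) dx = (−1)^(j+l)·4jlL³/(π²(j² − l²)²); higher powers the same way via product-to-sum and parts.
Normalization: ∫|φ|² dx = 1.7760.
⟨x⟩ = 2.3413 and ⟨x²⟩ = 5.8934.
(Δx)² = 5.8934 − (2.3413)² = 0.41178.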